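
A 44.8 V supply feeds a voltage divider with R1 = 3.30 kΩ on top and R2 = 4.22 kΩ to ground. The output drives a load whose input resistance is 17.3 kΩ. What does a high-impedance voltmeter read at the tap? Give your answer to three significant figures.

The load sits in parallel with R2: R2‖R_L = (4.22 × 17.3) / (4.22 + 17.3) = 3.392 kΩ.
V_out = 44.8 × 3.392 / (3.30 + 3.392) = 44.8 × 3.392/6.692 = 22.7 V.
(Unloaded it would have been 25.1 V.)

V_out ≈ 22.7 V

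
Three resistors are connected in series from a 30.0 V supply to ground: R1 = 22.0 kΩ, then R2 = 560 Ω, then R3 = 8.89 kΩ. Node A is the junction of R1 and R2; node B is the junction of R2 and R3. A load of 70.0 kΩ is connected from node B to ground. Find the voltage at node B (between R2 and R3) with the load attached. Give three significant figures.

At node B, R3 is in parallel with the load: R3‖R_L = 7888 Ω.
Below node A the resistance is R2 + (R3‖R_L) = 8448 Ω, so V_A = 30.0 × 8448/30450 = 8.324 V.
Then V_B = V_A × (R3‖R_L)/(R2 + R3‖R_L) = 8.324 × 7888/8448 = 7.77 V.

V ≈ 7.77 V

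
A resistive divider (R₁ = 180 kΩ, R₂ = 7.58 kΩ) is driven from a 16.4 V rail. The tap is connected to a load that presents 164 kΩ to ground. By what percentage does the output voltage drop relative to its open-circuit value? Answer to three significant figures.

4.25 %

The divider's output (Thévenin) resistance is R₁‖R₂ = 7.274 kΩ.
Fractional drop under load = R_th/(R_th + R_L) = 7.274 / (7.274 + 164) = 0.04247.
So the output falls by 4.25 %.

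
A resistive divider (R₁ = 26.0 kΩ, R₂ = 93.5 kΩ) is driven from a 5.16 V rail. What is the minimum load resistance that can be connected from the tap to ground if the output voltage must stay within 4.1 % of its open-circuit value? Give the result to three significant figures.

R_L(min) ≈ 476 kΩ

Output resistance R_th = R₁‖R₂ = (26.0 × 93.5)/119.5 = 20.34 kΩ.
The fractional drop is R_th/(R_th + R_L); requiring this ≤ 0.0410 gives R_L ≥ R_th(1/0.0410 − 1) = 20.34 × 23.39 = 476 kΩ.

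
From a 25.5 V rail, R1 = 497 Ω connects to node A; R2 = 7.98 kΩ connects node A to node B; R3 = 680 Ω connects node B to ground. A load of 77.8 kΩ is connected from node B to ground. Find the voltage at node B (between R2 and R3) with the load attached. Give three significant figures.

At node B, R3 is in parallel with the load: R3‖R_L = 674.1 Ω.
Below node A the resistance is R2 + (R3‖R_L) = 8654 Ω, so V_A = 25.5 × 8654/9151 = 24.12 V.
Then V_B = V_A × (R3‖R_L)/(R2 + R3‖R_L) = 24.12 × 674.1/8654 = 1.88 V.

V ≈ 1.88 V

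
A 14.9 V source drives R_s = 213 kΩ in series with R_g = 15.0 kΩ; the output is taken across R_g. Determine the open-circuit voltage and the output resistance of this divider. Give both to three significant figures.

V_th is the open-circuit tap voltage: 14.9 × 15.0/(213 + 15.0) = 0.980 V.
With the supply zeroed, R_s and R_g appear in parallel from the tap: R_th = R_s‖R_g = (213 × 15.0)/228.0 = 14.0 kΩ.

V_th = 0.980 V, R_th = 14.0 kΩ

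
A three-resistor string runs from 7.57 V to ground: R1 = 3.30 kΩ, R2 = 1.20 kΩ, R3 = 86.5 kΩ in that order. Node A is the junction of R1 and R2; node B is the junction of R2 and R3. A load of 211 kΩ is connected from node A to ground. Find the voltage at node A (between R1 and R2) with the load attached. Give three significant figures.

V ≈ 7.19 V

Below node A the series string R2+R3 = 87.70 kΩ sits in parallel with the 211 kΩ load: 61.95 kΩ.
V_A = 7.57 × 61.95/(3.30 + 61.95) = 7.19 V.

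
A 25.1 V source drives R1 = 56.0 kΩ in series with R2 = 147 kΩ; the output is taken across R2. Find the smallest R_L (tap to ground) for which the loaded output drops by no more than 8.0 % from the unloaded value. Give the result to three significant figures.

R_L(min) ≈ 466 kΩ

Output resistance R_th = R1‖R2 = (56.0 × 147)/203.0 = 40.55 kΩ.
The fractional drop is R_th/(R_th + R_L); requiring this ≤ 0.0800 gives R_L ≥ R_th(1/0.0800 − 1) = 40.55 × 11.50 = 466 kΩ.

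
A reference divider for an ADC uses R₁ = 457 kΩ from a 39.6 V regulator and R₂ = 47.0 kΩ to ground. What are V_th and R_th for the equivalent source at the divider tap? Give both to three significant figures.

V_th = 3.69 V, R_th = 42.6 kΩ

V_th is the open-circuit tap voltage: 39.6 × 47.0/(457 + 47.0) = 3.69 V.
With the supply zeroed, R₁ and R₂ appear in parallel from the tap: R_th = R₁‖R₂ = (457 × 47.0)/504.0 = 42.6 kΩ.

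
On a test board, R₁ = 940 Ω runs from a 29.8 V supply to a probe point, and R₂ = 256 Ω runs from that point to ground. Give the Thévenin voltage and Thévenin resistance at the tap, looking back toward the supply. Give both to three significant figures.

V_th = 6.38 V, R_th = 201 Ω

V_th is the open-circuit tap voltage: 29.8 × 256/(940 + 256) = 6.38 V.
With the supply zeroed, R₁ and R₂ appear in parallel from the tap: R_th = R₁‖R₂ = (940 × 256)/1196 = 201 Ω.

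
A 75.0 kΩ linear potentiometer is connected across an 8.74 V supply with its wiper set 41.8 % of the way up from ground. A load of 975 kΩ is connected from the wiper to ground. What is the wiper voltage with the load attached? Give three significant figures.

The wiper splits the pot into (1−α)R = 43.65 kΩ above and αR = 31.35 kΩ below.
Lower section ‖ load = 30.37 kΩ.
V_wiper = 8.74 × 30.37/(43.65 + 30.37) = 3.59 V.

V ≈ 3.59 V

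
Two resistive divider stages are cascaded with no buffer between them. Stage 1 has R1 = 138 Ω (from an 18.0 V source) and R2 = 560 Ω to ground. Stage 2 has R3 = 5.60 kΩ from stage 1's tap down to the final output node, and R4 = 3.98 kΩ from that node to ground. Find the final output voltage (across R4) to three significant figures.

Stage 2 presents R3+R4 = 9580 Ω as a load on stage 1's tap.
Stage 1's lower leg becomes R2‖(R3+R4) = 529.1 Ω, so V_mid = 18.0 × 529.1/667.1 = 14.28 V.
Stage 2 is itself unloaded: V_out = V_mid × R4/(R3+R4) = 14.28 × 3980/9580 = 5.93 V.

V_out ≈ 5.93 V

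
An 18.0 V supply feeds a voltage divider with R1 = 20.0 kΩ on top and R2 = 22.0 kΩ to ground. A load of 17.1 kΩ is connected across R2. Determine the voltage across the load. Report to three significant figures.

V_out ≈ 5.85 V

The load sits in parallel with R2: R2‖R_L = (22.0 × 17.1) / (22.0 + 17.1) = 9.621 kΩ.
V_out = 18.0 × 9.621 / (20.0 + 9.621) = 18.0 × 9.621/29.62 = 5.85 V.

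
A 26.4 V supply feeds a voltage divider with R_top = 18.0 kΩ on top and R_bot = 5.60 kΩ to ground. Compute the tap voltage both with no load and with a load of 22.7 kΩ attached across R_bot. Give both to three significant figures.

Open-circuit: V = 26.4 × 5.60/(18.0 + 5.60) = 6.26 V.
With the load, R_bot becomes R_bot‖R_L = 4.492 kΩ, so V = 26.4 × 4.492/22.49 = 5.27 V.

Unloaded: 6.26 V; loaded: 5.27 V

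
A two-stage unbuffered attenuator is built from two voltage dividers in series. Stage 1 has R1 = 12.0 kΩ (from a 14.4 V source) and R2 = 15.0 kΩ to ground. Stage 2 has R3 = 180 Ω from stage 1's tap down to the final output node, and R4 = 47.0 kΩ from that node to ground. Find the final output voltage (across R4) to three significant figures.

Stage 2 presents R3+R4 = 47180 Ω as a load on stage 1's tap.
Stage 1's lower leg becomes R2‖(R3+R4) = 11380 Ω, so V_mid = 14.4 × 11380/23380 = 7.010 V.
Stage 2 is itself unloaded: V_out = V_mid × R4/(R3+R4) = 7.010 × 47000/47180 = 6.98 V.

V_out ≈ 6.98 V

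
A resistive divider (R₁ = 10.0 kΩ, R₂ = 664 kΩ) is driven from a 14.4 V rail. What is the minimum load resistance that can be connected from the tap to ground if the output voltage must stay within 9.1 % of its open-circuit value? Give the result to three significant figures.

R_L(min) ≈ 98.4 kΩ

Output resistance R_th = R₁‖R₂ = (10.0 × 664)/674.0 = 9.852 kΩ.
The fractional drop is R_th/(R_th + R_L); requiring this ≤ 0.0910 gives R_L ≥ R_th(1/0.0910 − 1) = 9.852 × 9.989 = 98.4 kΩ.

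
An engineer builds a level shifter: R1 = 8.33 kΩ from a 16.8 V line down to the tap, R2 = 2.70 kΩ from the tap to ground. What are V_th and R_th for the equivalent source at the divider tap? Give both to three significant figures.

V_th = 4.11 V, R_th = 2.04 kΩ

V_th is the open-circuit tap voltage: 16.8 × 2.70/(8.33 + 2.70) = 4.11 V.
With the supply zeroed, R1 and R2 appear in parallel from the tap: R_th = R1‖R2 = (8.33 × 2.70)/11.03 = 2.04 kΩ.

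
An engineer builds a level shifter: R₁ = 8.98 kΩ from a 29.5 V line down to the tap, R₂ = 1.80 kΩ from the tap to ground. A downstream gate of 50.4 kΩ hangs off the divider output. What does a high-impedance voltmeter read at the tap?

The load sits in parallel with R₂: R₂‖R_L = (1.80 × 50.4) / (1.80 + 50.4) = 1.738 kΩ.
V_out = 29.5 × 1.738 / (8.98 + 1.738) = 29.5 × 1.738/10.72 = 4.78 V.

V_out ≈ 4.78 V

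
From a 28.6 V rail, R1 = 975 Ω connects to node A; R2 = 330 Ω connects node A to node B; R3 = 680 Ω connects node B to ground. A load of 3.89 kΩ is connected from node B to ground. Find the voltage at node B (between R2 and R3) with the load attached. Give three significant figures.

V ≈ 8.79 V

At node B, R3 is in parallel with the load: R3‖R_L = 578.8 Ω.
Below node A the resistance is R2 + (R3‖R_L) = 908.8 Ω, so V_A = 28.6 × 908.8/1884 = 13.80 V.
Then V_B = V_A × (R3‖R_L)/(R2 + R3‖R_L) = 13.80 × 578.8/908.8 = 8.79 V.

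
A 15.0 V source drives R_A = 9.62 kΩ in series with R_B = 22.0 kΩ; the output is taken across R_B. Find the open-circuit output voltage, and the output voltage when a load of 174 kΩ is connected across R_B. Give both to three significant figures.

Open-circuit: V = 15.0 × 22.0/(9.62 + 22.0) = 10.4 V.
With the load, R_B becomes R_B‖R_L = 19.53 kΩ, so V = 15.0 × 19.53/29.15 = 10.0 V.

Unloaded: 10.4 V; loaded: 10.0 V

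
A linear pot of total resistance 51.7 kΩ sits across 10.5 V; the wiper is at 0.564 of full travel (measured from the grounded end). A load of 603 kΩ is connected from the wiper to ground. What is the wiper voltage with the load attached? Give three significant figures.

The wiper splits the pot into (1−α)R = 22.54 kΩ above and αR = 29.16 kΩ below.
Lower section ‖ load = 27.81 kΩ.
V_wiper = 10.5 × 27.81/(22.54 + 27.81) = 5.80 V.

V ≈ 5.80 V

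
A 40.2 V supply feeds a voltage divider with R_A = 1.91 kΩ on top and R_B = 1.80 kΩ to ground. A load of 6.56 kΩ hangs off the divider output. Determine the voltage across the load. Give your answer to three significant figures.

The load sits in parallel with R_B: R_B‖R_L = (1.80 × 6.56) / (1.80 + 6.56) = 1.412 kΩ.
V_out = 40.2 × 1.412 / (1.91 + 1.412) = 40.2 × 1.412/3.322 = 17.1 V.
(Unloaded it would have been 19.5 V.)

V_out ≈ 17.1 V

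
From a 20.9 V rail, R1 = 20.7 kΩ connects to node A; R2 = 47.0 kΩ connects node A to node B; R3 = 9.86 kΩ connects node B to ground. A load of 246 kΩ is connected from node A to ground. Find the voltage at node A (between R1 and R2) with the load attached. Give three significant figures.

V ≈ 14.4 V

Below node A the series string R2+R3 = 56.86 kΩ sits in parallel with the 246 kΩ load: 46.18 kΩ.
V_A = 20.9 × 46.18/(20.7 + 46.18) = 14.4 V.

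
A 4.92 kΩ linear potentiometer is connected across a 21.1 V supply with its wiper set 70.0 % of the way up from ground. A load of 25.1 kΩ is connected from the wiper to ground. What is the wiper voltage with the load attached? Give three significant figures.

V ≈ 14.2 V

The wiper splits the pot into (1−α)R = 1.476 kΩ above and αR = 3.444 kΩ below.
Lower section ‖ load = 3.028 kΩ.
V_wiper = 21.1 × 3.028/(1.476 + 3.028) = 14.2 V.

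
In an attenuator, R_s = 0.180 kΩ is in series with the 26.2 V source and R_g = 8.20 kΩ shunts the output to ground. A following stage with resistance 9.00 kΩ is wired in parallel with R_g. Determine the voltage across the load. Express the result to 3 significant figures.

The load sits in parallel with R_g: R_g‖R_L = (8200 × 9000) / (8200 + 9000) = 4291 Ω.
V_out = 26.2 × 4291 / (180 + 4291) = 26.2 × 4291/4471 = 25.1 V.

V_out ≈ 25.1 V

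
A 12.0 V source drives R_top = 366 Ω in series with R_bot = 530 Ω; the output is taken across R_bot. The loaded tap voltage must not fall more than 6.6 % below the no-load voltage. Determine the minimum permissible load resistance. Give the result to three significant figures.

Output resistance R_th = R_top‖R_bot = (366 × 530)/896.0 = 216.5 Ω.
The fractional drop is R_th/(R_th + R_L); requiring this ≤ 0.0660 gives R_L ≥ R_th(1/0.0660 − 1) = 216.5 × 14.15 = 3.06 kΩ.

R_L(min) ≈ 3.06 kΩ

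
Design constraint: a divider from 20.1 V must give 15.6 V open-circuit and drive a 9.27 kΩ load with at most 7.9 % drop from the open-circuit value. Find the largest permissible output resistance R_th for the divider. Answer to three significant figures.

Loading drop = R_th/(R_th + R_L) ≤ 0.0790, so R_th ≤ R_L · ε/(1−ε) = 9.27 kΩ × 0.0790/0.9210 = 795 Ω.

R_th ≤ 795 Ω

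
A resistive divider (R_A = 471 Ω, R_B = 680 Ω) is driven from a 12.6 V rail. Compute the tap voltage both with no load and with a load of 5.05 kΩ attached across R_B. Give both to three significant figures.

Unloaded: 7.44 V; loaded: 7.06 V

Open-circuit: V = 12.6 × 680/(471 + 680) = 7.44 V.
With the load, R_B becomes R_B‖R_L = 599.3 Ω, so V = 12.6 × 599.3/1070 = 7.06 V.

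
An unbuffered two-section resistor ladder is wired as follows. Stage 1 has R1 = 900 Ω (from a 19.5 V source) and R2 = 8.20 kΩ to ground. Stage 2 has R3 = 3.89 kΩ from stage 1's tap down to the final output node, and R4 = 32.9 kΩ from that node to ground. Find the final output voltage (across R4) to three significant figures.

V_out ≈ 15.4 V

Stage 2 presents R3+R4 = 36790 Ω as a load on stage 1's tap.
Stage 1's lower leg becomes R2‖(R3+R4) = 6705 Ω, so V_mid = 19.5 × 6705/7605 = 17.19 V.
Stage 2 is itself unloaded: V_out = V_mid × R4/(R3+R4) = 17.19 × 32900/36790 = 15.4 V.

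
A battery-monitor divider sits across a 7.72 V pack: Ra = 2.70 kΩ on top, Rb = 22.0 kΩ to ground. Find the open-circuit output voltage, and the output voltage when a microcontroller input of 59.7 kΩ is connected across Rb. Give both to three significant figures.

Unloaded: 6.88 V; loaded: 6.61 V

Open-circuit: V = 7.72 × 22.0/(2.70 + 22.0) = 6.88 V.
With the load, Rb becomes Rb‖R_L = 16.08 kΩ, so V = 7.72 × 16.08/18.78 = 6.61 V.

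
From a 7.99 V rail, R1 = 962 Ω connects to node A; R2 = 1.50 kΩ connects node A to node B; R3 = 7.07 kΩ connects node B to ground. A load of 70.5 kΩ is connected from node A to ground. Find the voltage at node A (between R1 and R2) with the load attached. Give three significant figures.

Below node A the series string R2+R3 = 8570 Ω sits in parallel with the 70500 Ω load: 7641 Ω.
V_A = 7.99 × 7641/(962 + 7641) = 7.10 V.

V ≈ 7.10 V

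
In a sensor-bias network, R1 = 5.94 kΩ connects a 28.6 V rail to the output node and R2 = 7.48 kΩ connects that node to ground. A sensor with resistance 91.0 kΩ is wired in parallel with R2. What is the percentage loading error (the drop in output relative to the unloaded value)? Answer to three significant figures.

3.51 %

The divider's output (Thévenin) resistance is R1‖R2 = 3.311 kΩ.
Fractional drop under load = R_th/(R_th + R_L) = 3.311 / (3.311 + 91.0) = 0.03511.
So the output falls by 3.51 %.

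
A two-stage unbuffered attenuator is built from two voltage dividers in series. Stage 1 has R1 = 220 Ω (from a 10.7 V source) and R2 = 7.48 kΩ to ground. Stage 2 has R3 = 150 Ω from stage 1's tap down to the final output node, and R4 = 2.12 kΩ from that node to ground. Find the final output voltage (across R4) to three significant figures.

Stage 2 presents R3+R4 = 2270 Ω as a load on stage 1's tap.
Stage 1's lower leg becomes R2‖(R3+R4) = 1741 Ω, so V_mid = 10.7 × 1741/1961 = 9.500 V.
Stage 2 is itself unloaded: V_out = V_mid × R4/(R3+R4) = 9.500 × 2120/2270 = 8.87 V.

V_out ≈ 8.87 V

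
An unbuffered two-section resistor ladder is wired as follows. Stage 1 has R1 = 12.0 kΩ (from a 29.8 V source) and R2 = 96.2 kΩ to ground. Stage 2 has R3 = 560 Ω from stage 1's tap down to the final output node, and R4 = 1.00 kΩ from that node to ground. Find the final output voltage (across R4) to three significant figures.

V_out ≈ 2.17 V

Stage 2 presents R3+R4 = 1560 Ω as a load on stage 1's tap.
Stage 1's lower leg becomes R2‖(R3+R4) = 1535 Ω, so V_mid = 29.8 × 1535/13540 = 3.380 V.
Stage 2 is itself unloaded: V_out = V_mid × R4/(R3+R4) = 3.380 × 1000/1560 = 2.17 V.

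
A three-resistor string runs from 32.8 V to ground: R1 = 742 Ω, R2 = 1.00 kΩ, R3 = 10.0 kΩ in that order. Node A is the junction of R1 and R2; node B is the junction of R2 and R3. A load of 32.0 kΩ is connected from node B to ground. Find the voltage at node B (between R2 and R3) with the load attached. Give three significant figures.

At node B, R3 is in parallel with the load: R3‖R_L = 7619 Ω.
Below node A the resistance is R2 + (R3‖R_L) = 8619 Ω, so V_A = 32.8 × 8619/9361 = 30.20 V.
Then V_B = V_A × (R3‖R_L)/(R2 + R3‖R_L) = 30.20 × 7619/8619 = 26.7 V.

V ≈ 26.7 V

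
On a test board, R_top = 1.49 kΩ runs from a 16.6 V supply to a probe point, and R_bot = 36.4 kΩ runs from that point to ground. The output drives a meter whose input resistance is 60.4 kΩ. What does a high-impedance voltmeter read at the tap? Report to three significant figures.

V_out ≈ 15.6 V

The load sits in parallel with R_bot: R_bot‖R_L = (36.4 × 60.4) / (36.4 + 60.4) = 22.71 kΩ.
V_out = 16.6 × 22.71 / (1.49 + 22.71) = 16.6 × 22.71/24.20 = 15.6 V.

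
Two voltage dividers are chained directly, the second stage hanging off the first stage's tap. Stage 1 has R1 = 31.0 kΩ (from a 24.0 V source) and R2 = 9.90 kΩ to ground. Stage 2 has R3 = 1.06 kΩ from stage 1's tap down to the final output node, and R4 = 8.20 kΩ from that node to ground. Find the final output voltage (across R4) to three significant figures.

V_out ≈ 2.84 V

Stage 2 presents R3+R4 = 9.260 kΩ as a load on stage 1's tap.
Stage 1's lower leg becomes R2‖(R3+R4) = 4.785 kΩ, so V_mid = 24.0 × 4.785/35.78 = 3.209 V.
Stage 2 is itself unloaded: V_out = V_mid × R4/(R3+R4) = 3.209 × 8.20/9.260 = 2.84 V.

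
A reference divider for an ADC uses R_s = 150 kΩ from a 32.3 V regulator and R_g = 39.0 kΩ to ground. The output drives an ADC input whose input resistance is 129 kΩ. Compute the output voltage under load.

V_out ≈ 5.38 V

The load sits in parallel with R_g: R_g‖R_L = (39.0 × 129) / (39.0 + 129) = 29.95 kΩ.
V_out = 32.3 × 29.95 / (150 + 29.95) = 32.3 × 29.95/179.9 = 5.38 V.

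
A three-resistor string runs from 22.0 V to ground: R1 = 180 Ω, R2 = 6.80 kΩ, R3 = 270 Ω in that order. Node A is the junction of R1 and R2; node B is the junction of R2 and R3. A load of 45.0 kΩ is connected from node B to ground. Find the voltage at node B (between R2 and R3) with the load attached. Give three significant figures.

At node B, R3 is in parallel with the load: R3‖R_L = 268.4 Ω.
Below node A the resistance is R2 + (R3‖R_L) = 7068 Ω, so V_A = 22.0 × 7068/7248 = 21.45 V.
Then V_B = V_A × (R3‖R_L)/(R2 + R3‖R_L) = 21.45 × 268.4/7068 = 0.815 V.

V ≈ 0.815 V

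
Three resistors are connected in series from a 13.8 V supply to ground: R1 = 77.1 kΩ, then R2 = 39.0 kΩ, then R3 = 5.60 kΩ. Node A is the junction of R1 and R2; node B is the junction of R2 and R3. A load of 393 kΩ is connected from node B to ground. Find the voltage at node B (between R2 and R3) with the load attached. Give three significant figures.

At node B, R3 is in parallel with the load: R3‖R_L = 5.521 kΩ.
Below node A the resistance is R2 + (R3‖R_L) = 44.52 kΩ, so V_A = 13.8 × 44.52/121.6 = 5.052 V.
Then V_B = V_A × (R3‖R_L)/(R2 + R3‖R_L) = 5.052 × 5.521/44.52 = 0.626 V.

V ≈ 0.626 V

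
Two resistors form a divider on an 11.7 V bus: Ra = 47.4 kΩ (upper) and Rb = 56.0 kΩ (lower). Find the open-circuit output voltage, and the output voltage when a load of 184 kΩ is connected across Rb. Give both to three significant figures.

Open-circuit: V = 11.7 × 56.0/(47.4 + 56.0) = 6.34 V.
With the load, Rb becomes Rb‖R_L = 42.93 kΩ, so V = 11.7 × 42.93/90.33 = 5.56 V.

Unloaded: 6.34 V; loaded: 5.56 V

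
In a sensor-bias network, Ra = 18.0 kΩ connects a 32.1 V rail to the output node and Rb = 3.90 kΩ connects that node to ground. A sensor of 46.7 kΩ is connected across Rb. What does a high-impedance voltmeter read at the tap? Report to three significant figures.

The load sits in parallel with Rb: Rb‖R_L = (3.90 × 46.7) / (3.90 + 46.7) = 3.599 kΩ.
V_out = 32.1 × 3.599 / (18.0 + 3.599) = 32.1 × 3.599/21.60 = 5.35 V.

V_out ≈ 5.35 V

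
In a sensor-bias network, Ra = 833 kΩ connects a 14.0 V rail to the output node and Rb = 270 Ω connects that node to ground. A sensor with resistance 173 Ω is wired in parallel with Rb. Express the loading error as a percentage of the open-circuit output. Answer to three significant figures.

60.9 %

The divider's output (Thévenin) resistance is Ra‖Rb = 269.9 Ω.
Fractional drop under load = R_th/(R_th + R_L) = 269.9 / (269.9 + 173) = 0.6094.
So the output falls by 60.9 %.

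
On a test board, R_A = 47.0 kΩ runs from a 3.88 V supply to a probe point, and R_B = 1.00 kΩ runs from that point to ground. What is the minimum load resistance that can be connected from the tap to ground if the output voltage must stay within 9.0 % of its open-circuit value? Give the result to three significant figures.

R_L(min) ≈ 9.90 kΩ

Output resistance R_th = R_A‖R_B = (47000 × 1000)/48000 = 979.2 Ω.
The fractional drop is R_th/(R_th + R_L); requiring this ≤ 0.0900 gives R_L ≥ R_th(1/0.0900 − 1) = 979.2 × 10.11 = 9.90 kΩ.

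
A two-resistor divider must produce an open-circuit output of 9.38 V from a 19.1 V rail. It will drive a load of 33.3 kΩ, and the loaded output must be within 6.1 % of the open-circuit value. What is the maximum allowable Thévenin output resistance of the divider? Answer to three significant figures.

R_th ≤ 2.16 kΩ

Loading drop = R_th/(R_th + R_L) ≤ 0.0610, so R_th ≤ R_L · ε/(1−ε) = 33.3 kΩ × 0.0610/0.9390 = 2.16 kΩ.
(Any R1, R2 with R2/(R1+R2) = 0.491 and R1‖R2 ≤ 2.16 kΩ will meet the spec.)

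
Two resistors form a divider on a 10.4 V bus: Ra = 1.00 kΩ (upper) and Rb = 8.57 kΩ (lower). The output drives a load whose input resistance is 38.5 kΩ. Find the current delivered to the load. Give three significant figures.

I_L ≈ 0.236 mA

Rb‖R_L = 7.010 kΩ; V_out = 10.4 × 7.010/8.010 = 9.102 V.
I_L = V_out / R_L = 9.102 / 38.5 kΩ = 0.236 mA.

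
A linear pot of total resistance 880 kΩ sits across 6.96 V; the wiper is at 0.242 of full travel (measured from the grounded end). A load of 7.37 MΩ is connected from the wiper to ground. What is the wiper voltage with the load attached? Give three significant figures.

V ≈ 1.65 V

The wiper splits the pot into (1−α)R = 667.0 kΩ above and αR = 213.0 kΩ below.
Lower section ‖ load = 207.0 kΩ.
V_wiper = 6.96 × 207.0/(667.0 + 207.0) = 1.65 V.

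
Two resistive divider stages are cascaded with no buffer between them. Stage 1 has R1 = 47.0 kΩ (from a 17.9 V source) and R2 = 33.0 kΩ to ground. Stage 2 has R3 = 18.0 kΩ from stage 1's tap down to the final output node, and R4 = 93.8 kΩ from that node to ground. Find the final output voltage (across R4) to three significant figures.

Stage 2 presents R3+R4 = 111.8 kΩ as a load on stage 1's tap.
Stage 1's lower leg becomes R2‖(R3+R4) = 25.48 kΩ, so V_mid = 17.9 × 25.48/72.48 = 6.293 V.
Stage 2 is itself unloaded: V_out = V_mid × R4/(R3+R4) = 6.293 × 93.8/111.8 = 5.28 V.

V_out ≈ 5.28 V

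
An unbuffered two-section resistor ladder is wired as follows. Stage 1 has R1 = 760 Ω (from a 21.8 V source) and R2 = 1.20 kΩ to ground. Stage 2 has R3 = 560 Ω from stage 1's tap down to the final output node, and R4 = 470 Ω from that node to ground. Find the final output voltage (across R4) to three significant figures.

Stage 2 presents R3+R4 = 1030 Ω as a load on stage 1's tap.
Stage 1's lower leg becomes R2‖(R3+R4) = 554.3 Ω, so V_mid = 21.8 × 554.3/1314 = 9.194 V.
Stage 2 is itself unloaded: V_out = V_mid × R4/(R3+R4) = 9.194 × 470/1030 = 4.20 V.

V_out ≈ 4.20 V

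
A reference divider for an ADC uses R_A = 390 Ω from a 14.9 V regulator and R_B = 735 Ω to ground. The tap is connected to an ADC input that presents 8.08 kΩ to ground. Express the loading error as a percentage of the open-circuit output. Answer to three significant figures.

The divider's output (Thévenin) resistance is R_A‖R_B = 254.8 Ω.
Fractional drop under load = R_th/(R_th + R_L) = 254.8 / (254.8 + 8080) = 0.03057.
So the output falls by 3.06 %.

3.06 %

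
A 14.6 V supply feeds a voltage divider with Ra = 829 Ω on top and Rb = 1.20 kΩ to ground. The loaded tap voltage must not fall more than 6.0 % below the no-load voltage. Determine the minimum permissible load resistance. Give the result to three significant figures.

Output resistance R_th = Ra‖Rb = (829 × 1200)/2029 = 490.3 Ω.
The fractional drop is R_th/(R_th + R_L); requiring this ≤ 0.0600 gives R_L ≥ R_th(1/0.0600 − 1) = 490.3 × 15.67 = 7.68 kΩ.

R_L(min) ≈ 7.68 kΩ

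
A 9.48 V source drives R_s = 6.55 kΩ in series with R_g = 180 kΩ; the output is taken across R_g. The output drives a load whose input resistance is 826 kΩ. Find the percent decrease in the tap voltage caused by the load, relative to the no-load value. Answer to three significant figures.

The divider's output (Thévenin) resistance is R_s‖R_g = 6.320 kΩ.
Fractional drop under load = R_th/(R_th + R_L) = 6.320 / (6.320 + 826) = 0.007593.
So the output falls by 0.759 %.

0.759 %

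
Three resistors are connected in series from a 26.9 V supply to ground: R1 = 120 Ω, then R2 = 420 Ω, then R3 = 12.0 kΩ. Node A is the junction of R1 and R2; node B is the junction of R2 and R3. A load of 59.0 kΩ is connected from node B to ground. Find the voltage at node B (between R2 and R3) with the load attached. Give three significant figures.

V ≈ 25.5 V

At node B, R3 is in parallel with the load: R3‖R_L = 9972 Ω.
Below node A the resistance is R2 + (R3‖R_L) = 10390 Ω, so V_A = 26.9 × 10390/10510 = 26.59 V.
Then V_B = V_A × (R3‖R_L)/(R2 + R3‖R_L) = 26.59 × 9972/10390 = 25.5 V.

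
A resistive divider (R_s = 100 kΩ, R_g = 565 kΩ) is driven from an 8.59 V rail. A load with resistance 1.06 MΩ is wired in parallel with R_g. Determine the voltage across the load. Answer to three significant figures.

The load sits in parallel with R_g: R_g‖R_L = (565 × 1060) / (565 + 1060) = 368.6 kΩ.
V_out = 8.59 × 368.6 / (100 + 368.6) = 8.59 × 368.6/468.6 = 6.76 V.
(Unloaded it would have been 7.30 V.)

V_out ≈ 6.76 V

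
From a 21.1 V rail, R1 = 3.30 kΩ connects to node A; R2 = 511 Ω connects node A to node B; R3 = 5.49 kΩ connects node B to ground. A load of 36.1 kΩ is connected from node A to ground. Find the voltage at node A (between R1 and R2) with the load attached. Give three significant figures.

Below node A the series string R2+R3 = 6001 Ω sits in parallel with the 36100 Ω load: 5146 Ω.
V_A = 21.1 × 5146/(3300 + 5146) = 12.9 V.

V ≈ 12.9 V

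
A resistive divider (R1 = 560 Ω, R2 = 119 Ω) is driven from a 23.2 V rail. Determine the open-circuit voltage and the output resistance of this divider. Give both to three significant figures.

V_th is the open-circuit tap voltage: 23.2 × 119/(560 + 119) = 4.07 V.
With the supply zeroed, R1 and R2 appear in parallel from the tap: R_th = R1‖R2 = (560 × 119)/679.0 = 98.1 Ω.

V_th = 4.07 V, R_th = 98.1 Ω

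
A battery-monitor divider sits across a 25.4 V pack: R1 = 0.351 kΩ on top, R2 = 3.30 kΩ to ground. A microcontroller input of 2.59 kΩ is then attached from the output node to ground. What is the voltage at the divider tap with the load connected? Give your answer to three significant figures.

V_out ≈ 20.5 V

The load sits in parallel with R2: R2‖R_L = (3300 × 2590) / (3300 + 2590) = 1451 Ω.
V_out = 25.4 × 1451 / (351 + 1451) = 25.4 × 1451/1802 = 20.5 V.
(Unloaded it would have been 23.0 V.)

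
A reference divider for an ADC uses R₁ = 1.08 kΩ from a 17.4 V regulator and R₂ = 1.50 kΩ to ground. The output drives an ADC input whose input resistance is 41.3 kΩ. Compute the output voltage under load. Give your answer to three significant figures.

The load sits in parallel with R₂: R₂‖R_L = (1.50 × 41.3) / (1.50 + 41.3) = 1.447 kΩ.
V_out = 17.4 × 1.447 / (1.08 + 1.447) = 17.4 × 1.447/2.527 = 9.96 V.

V_out ≈ 9.96 V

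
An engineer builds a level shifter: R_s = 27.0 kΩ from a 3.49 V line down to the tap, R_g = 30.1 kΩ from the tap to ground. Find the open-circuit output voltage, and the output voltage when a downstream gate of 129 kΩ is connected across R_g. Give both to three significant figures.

Open-circuit: V = 3.49 × 30.1/(27.0 + 30.1) = 1.84 V.
With the load, R_g becomes R_g‖R_L = 24.41 kΩ, so V = 3.49 × 24.41/51.41 = 1.66 V.

Unloaded: 1.84 V; loaded: 1.66 V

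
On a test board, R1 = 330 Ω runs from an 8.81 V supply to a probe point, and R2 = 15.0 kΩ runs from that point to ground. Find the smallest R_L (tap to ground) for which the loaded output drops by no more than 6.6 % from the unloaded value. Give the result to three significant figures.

Output resistance R_th = R1‖R2 = (330 × 15000)/15330 = 322.9 Ω.
The fractional drop is R_th/(R_th + R_L); requiring this ≤ 0.0660 gives R_L ≥ R_th(1/0.0660 − 1) = 322.9 × 14.15 = 4.57 kΩ.

R_L(min) ≈ 4.57 kΩ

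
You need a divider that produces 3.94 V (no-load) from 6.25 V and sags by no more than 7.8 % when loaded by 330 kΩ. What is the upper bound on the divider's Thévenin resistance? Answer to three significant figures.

R_th ≤ 27.9 kΩ

Loading drop = R_th/(R_th + R_L) ≤ 0.0780, so R_th ≤ R_L · ε/(1−ε) = 330 kΩ × 0.0780/0.9220 = 27.9 kΩ.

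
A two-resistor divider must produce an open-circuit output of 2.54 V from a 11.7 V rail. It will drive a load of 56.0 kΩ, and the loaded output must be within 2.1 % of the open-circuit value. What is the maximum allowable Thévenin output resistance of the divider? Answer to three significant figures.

R_th ≤ 1.20 kΩ

Loading drop = R_th/(R_th + R_L) ≤ 0.0210, so R_th ≤ R_L · ε/(1−ε) = 56.0 kΩ × 0.0210/0.9790 = 1.20 kΩ.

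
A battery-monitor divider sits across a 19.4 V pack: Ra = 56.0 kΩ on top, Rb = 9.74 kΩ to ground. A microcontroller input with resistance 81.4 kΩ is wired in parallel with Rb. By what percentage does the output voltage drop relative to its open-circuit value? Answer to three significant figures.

9.25 %

Unloaded V = 19.4 × 9.74/65.74 = 2.8743 V.
Loaded: Rb‖R_L = 8.699 kΩ, giving V = 19.4 × 8.699/64.70 = 2.6084 V.
Drop = (2.8743 − 2.6084) / 2.8743 = 9.25 %.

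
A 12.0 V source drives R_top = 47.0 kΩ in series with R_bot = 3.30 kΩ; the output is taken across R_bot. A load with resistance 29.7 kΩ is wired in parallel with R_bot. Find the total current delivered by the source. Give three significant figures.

I ≈ 0.240 mA

R_bot‖R_L = 2.970 kΩ, so the source sees R_top + R_bot‖R_L = 49.97 kΩ.
I = 12.0 V / 49.97 kΩ = 0.240 mA.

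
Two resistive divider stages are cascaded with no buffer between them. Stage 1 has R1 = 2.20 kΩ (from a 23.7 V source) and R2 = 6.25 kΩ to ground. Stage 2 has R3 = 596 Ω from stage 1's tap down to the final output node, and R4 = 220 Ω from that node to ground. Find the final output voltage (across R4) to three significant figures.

Stage 2 presents R3+R4 = 816.0 Ω as a load on stage 1's tap.
Stage 1's lower leg becomes R2‖(R3+R4) = 721.8 Ω, so V_mid = 23.7 × 721.8/2922 = 5.855 V.
Stage 2 is itself unloaded: V_out = V_mid × R4/(R3+R4) = 5.855 × 220/816.0 = 1.58 V.

V_out ≈ 1.58 V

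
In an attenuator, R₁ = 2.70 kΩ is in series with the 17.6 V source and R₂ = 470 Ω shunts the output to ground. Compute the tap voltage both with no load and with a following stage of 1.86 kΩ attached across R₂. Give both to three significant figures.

Open-circuit: V = 17.6 × 470/(2700 + 470) = 2.61 V.
With the load, R₂ becomes R₂‖R_L = 375.2 Ω, so V = 17.6 × 375.2/3075 = 2.15 V.

Unloaded: 2.61 V; loaded: 2.15 V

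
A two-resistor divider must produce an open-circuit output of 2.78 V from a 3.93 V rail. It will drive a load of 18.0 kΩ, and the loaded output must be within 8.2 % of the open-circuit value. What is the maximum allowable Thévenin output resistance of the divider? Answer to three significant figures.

R_th ≤ 1.61 kΩ

Loading drop = R_th/(R_th + R_L) ≤ 0.0820, so R_th ≤ R_L · ε/(1−ε) = 18.0 kΩ × 0.0820/0.9180 = 1.61 kΩ.
(Any R1, R2 with R2/(R1+R2) = 0.707 and R1‖R2 ≤ 1.61 kΩ will meet the spec.)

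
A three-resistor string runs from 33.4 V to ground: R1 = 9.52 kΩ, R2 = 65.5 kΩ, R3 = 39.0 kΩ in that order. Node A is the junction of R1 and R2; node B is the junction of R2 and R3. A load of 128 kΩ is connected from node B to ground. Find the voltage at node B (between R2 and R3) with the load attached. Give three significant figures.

At node B, R3 is in parallel with the load: R3‖R_L = 29.89 kΩ.
Below node A the resistance is R2 + (R3‖R_L) = 95.39 kΩ, so V_A = 33.4 × 95.39/104.9 = 30.37 V.
Then V_B = V_A × (R3‖R_L)/(R2 + R3‖R_L) = 30.37 × 29.89/95.39 = 9.52 V.

V ≈ 9.52 V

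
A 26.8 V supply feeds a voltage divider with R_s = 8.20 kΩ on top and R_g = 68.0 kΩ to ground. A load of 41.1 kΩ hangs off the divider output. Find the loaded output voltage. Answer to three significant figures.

The load sits in parallel with R_g: R_g‖R_L = (68.0 × 41.1) / (68.0 + 41.1) = 25.62 kΩ.
V_out = 26.8 × 25.62 / (8.20 + 25.62) = 26.8 × 25.62/33.82 = 20.3 V.
(Unloaded it would have been 23.9 V.)

V_out ≈ 20.3 V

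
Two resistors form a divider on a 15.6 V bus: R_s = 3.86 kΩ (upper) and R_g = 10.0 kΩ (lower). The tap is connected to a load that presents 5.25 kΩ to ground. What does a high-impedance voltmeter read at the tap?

V_out ≈ 7.35 V

The load sits in parallel with R_g: R_g‖R_L = (10.0 × 5.25) / (10.0 + 5.25) = 3.443 kΩ.
V_out = 15.6 × 3.443 / (3.86 + 3.443) = 15.6 × 3.443/7.303 = 7.35 V.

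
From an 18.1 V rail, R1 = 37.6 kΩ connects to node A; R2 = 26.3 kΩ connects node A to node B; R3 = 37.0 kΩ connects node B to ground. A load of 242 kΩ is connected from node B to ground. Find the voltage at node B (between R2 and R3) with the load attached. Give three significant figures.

At node B, R3 is in parallel with the load: R3‖R_L = 32.09 kΩ.
Below node A the resistance is R2 + (R3‖R_L) = 58.39 kΩ, so V_A = 18.1 × 58.39/95.99 = 11.01 V.
Then V_B = V_A × (R3‖R_L)/(R2 + R3‖R_L) = 11.01 × 32.09/58.39 = 6.05 V.

V ≈ 6.05 V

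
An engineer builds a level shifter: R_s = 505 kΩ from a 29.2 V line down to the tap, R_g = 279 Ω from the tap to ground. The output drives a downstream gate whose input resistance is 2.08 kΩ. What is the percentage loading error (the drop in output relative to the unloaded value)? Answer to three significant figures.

11.8 %

The divider's output (Thévenin) resistance is R_s‖R_g = 278.8 Ω.
Fractional drop under load = R_th/(R_th + R_L) = 278.8 / (278.8 + 2080) = 0.1182.
So the output falls by 11.8 %.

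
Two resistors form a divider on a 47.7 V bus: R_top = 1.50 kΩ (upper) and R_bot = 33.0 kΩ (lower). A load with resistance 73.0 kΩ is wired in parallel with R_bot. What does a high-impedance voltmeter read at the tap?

The load sits in parallel with R_bot: R_bot‖R_L = (33.0 × 73.0) / (33.0 + 73.0) = 22.73 kΩ.
V_out = 47.7 × 22.73 / (1.50 + 22.73) = 47.7 × 22.73/24.23 = 44.7 V.

V_out ≈ 44.7 V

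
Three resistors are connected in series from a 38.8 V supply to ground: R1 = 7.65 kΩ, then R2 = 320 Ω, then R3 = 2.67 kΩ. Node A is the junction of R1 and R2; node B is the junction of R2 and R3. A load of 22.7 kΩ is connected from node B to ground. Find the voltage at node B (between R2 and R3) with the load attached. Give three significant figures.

At node B, R3 is in parallel with the load: R3‖R_L = 2389 Ω.
Below node A the resistance is R2 + (R3‖R_L) = 2709 Ω, so V_A = 38.8 × 2709/10360 = 10.15 V.
Then V_B = V_A × (R3‖R_L)/(R2 + R3‖R_L) = 10.15 × 2389/2709 = 8.95 V.

V ≈ 8.95 V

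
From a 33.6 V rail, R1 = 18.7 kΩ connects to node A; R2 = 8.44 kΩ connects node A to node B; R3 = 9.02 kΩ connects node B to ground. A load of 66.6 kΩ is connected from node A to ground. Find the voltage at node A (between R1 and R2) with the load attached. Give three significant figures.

V ≈ 14.3 V

Below node A the series string R2+R3 = 17.46 kΩ sits in parallel with the 66.6 kΩ load: 13.83 kΩ.
V_A = 33.6 × 13.83/(18.7 + 13.83) = 14.3 V.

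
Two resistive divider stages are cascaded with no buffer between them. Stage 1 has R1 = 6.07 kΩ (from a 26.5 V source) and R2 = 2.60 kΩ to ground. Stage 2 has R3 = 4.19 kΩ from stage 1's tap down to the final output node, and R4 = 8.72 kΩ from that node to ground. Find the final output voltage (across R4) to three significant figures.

V_out ≈ 4.70 V

Stage 2 presents R3+R4 = 12.91 kΩ as a load on stage 1's tap.
Stage 1's lower leg becomes R2‖(R3+R4) = 2.164 kΩ, so V_mid = 26.5 × 2.164/8.234 = 6.965 V.
Stage 2 is itself unloaded: V_out = V_mid × R4/(R3+R4) = 6.965 × 8.72/12.91 = 4.70 V.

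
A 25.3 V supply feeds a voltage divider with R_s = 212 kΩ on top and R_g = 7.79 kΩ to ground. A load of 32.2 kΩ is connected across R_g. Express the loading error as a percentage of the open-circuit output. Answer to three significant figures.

18.9 %

Unloaded V = 25.3 × 7.79/219.8 = 0.8967 V.
Loaded: R_g‖R_L = 6.273 kΩ, giving V = 25.3 × 6.273/218.3 = 0.7270 V.
Drop = (0.8967 − 0.7270) / 0.8967 = 18.9 %.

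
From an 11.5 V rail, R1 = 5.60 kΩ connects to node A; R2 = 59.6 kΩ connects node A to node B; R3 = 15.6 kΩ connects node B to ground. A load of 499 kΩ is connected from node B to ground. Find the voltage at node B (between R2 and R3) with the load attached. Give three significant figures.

V ≈ 2.17 V

At node B, R3 is in parallel with the load: R3‖R_L = 15.13 kΩ.
Below node A the resistance is R2 + (R3‖R_L) = 74.73 kΩ, so V_A = 11.5 × 74.73/80.33 = 10.70 V.
Then V_B = V_A × (R3‖R_L)/(R2 + R3‖R_L) = 10.70 × 15.13/74.73 = 2.17 V.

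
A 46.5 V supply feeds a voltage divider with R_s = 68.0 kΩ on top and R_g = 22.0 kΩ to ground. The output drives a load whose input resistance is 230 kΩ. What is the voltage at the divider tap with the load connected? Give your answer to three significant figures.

The load sits in parallel with R_g: R_g‖R_L = (22.0 × 230) / (22.0 + 230) = 20.08 kΩ.
V_out = 46.5 × 20.08 / (68.0 + 20.08) = 46.5 × 20.08/88.08 = 10.6 V.

V_out ≈ 10.6 V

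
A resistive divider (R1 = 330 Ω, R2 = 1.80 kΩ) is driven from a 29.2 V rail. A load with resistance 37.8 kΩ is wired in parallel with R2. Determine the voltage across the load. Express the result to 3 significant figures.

V_out ≈ 24.5 V

The load sits in parallel with R2: R2‖R_L = (1800 × 37800) / (1800 + 37800) = 1718 Ω.
V_out = 29.2 × 1718 / (330 + 1718) = 29.2 × 1718/2048 = 24.5 V.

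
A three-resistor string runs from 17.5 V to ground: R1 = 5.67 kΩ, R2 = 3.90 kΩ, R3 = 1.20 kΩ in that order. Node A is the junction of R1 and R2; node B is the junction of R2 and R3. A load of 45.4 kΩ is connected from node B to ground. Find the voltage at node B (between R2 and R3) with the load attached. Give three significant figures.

At node B, R3 is in parallel with the load: R3‖R_L = 1.169 kΩ.
Below node A the resistance is R2 + (R3‖R_L) = 5.069 kΩ, so V_A = 17.5 × 5.069/10.74 = 8.260 V.
Then V_B = V_A × (R3‖R_L)/(R2 + R3‖R_L) = 8.260 × 1.169/5.069 = 1.91 V.

V ≈ 1.91 V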